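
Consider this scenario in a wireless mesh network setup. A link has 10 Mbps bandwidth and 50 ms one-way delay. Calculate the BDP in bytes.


Given: bandwidth = 10 Mbps, delay = 50 ms
BDP in bits = 10 * 10^6 * 50 / 1000
BDP in bits = 500000
BDP in bytes = 500000 / 8 = 62500

62500


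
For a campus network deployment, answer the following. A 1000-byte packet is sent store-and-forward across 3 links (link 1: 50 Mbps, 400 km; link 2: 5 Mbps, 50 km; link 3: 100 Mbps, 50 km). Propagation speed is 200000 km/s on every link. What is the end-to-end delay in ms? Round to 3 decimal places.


Packet = 1000 bytes = 8000 bits. Store-and-forward: sum (t_trans + t_prop) per link.
Link 1: t_trans = 8000/(50*10^6) s = 0.1600 ms; t_prop = 400/200000 s = 2.0000 ms; subtotal = 2.1600 ms
Link 2: t_trans = 8000/(5*10^6) s = 1.6000 ms; t_prop = 50/200000 s = 0.2500 ms; subtotal = 1.8500 ms
Link 3: t_trans = 8000/(100*10^6) s = 0.0800 ms; t_prop = 50/200000 s = 0.2500 ms; subtotal = 0.3300 ms
End-to-end = 2.1600 + 1.8500 + 0.3300 = 4.3400 ms -> 4.340 ms (3 dp)

4.340


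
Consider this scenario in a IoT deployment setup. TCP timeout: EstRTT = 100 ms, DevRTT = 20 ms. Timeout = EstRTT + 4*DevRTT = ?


Given: EstRTT = 100 ms, DevRTT = 20 ms
Timeout = EstRTT + 4 * DevRTT
4 * DevRTT = 4 * 20 = 80
Timeout = 100 + 80 = 180 ms

180


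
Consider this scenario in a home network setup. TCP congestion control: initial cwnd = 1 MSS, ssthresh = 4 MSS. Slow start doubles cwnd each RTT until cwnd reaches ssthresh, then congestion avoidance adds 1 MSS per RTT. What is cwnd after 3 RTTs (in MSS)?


RTT 0: cwnd = 1 MSS (initial)
RTT 1: cwnd = 2 MSS (slow start, doubled)
RTT 2: cwnd = 4 MSS (slow start, doubled)
RTT 3: cwnd = 5 MSS (congestion avoidance, +1)

5


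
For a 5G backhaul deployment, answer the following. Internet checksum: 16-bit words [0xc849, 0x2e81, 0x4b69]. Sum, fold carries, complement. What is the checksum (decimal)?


Given words: [0xc849, 0x2e81, 0x4b69]
Step 1: Sum all words
Raw sum = 51273 + 11905 + 19305 = 82483
Step 2: Fold carry: (16947 + 1) = 16948
One's complement = ~16948 & 0xFFFF = 48587

48587


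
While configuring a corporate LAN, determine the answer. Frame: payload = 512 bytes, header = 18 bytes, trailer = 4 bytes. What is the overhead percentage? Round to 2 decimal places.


Given: payload = 512 B, header = 18 B, trailer = 4 B
Overhead bytes = header + trailer = 18 + 4 = 22
Total frame = payload + overhead = 512 + 22 = 534
Overhead % = 22 / 534 * 100 = 4.1199% -> 4.12% (2 dp)

4.12


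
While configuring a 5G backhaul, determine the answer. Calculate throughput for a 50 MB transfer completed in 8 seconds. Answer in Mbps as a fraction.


Given: file = 50 MB, time = 8 s
File in Mb = 50 * 8 = 400 Mb
Throughput = 400 / 8 Mbps
Throughput = 50 Mbps

50


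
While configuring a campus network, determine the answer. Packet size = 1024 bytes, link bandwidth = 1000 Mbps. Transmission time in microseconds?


Given: packet = 1024 bytes, bandwidth = 1000 Mbps
Packet in bits = 1024 * 8 = 8192 bits
Bandwidth = 1000 * 10^6 = 1000000000 bps
Time = 8192 / 1000000000 seconds
Time in us = 8192 * 10^6 / 1000000000 = 8.192

8.192


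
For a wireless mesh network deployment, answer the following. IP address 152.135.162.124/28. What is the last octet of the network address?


Given: IP = 152.135.162.124, prefix = /28
Subnet mask = 255.255.255.240
Last octet of IP: 124
Last octet of mask: 240
Network last octet = 124 AND 240 = 112

112


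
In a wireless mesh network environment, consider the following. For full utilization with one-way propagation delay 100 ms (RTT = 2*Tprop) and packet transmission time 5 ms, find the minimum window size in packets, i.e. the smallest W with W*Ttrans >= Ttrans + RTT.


Given: Ttrans = 5 ms, RTT = 200 ms (= 2 * Tprop, Tprop = 100 ms)
Time until first ACK returns = Ttrans + RTT = 5 + 200 = 205 ms
Need W * Ttrans >= Ttrans + RTT  ->  W >= (Ttrans + RTT) / Ttrans
(Ttrans + RTT) / Ttrans = 205 / 5 = 41
W_min = ceil(41) = 41

41


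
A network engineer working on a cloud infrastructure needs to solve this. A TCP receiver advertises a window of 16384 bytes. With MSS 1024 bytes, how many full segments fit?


Given: RWND = 16384 bytes, MSS = 1024 bytes
Full segments = floor(RWND / MSS)
Full segments = floor(16384 / 1024)
Full segments = floor(16.0) = 16

16


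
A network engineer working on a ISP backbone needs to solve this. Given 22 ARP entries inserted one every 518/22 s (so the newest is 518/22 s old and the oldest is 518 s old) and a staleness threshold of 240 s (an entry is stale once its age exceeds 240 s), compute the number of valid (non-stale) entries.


Ages are k * 518/22 s for k = 1..22 (spacing = 23.5455 s).
Entry k is valid iff k * 518/22 <= 240 iff k <= 22 * 240 / 518 = 10.1931
n_valid = floor(10.1931) = 10
(n_stale = 22 - 10 = 12)

10


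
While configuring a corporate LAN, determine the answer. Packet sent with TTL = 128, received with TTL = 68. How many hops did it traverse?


Given: initial TTL = 128, received TTL = 68
Hops = initial TTL - received TTL
Hops = 128 - 68 = 60

60


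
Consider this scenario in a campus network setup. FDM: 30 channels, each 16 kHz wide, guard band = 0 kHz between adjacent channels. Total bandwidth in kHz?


Given: 30 channels, 16 kHz each, guard = 0 kHz
Channel bandwidth = 30 * 16 = 480 kHz
Guard bands = 29 gaps * 0 kHz = 0 kHz
Total = 480 + 0 = 480 kHz

480


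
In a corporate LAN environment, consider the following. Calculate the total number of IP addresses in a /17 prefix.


Given: CIDR prefix /17
Host bits = 32 - 17 = 15
Total addresses = 2^15 = 32768

32768


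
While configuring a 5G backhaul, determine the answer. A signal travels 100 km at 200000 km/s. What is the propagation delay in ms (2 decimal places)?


Given: distance = 100 km, speed = 200000 km/s
Delay = distance / speed = 100 / 200000 seconds
Delay in ms = 100 * 1000 / 200000
Delay = 0.5000 ms
Rounded to 2 dp = 0.50 ms

0.50


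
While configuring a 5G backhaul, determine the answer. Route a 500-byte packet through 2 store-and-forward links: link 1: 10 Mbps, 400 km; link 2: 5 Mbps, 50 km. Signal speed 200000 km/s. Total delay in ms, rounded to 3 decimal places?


Packet = 500 bytes = 4000 bits. Store-and-forward: sum (t_trans + t_prop) per link.
Link 1: t_trans = 4000/(10*10^6) s = 0.4000 ms; t_prop = 400/200000 s = 2.0000 ms; subtotal = 2.4000 ms
Link 2: t_trans = 4000/(5*10^6) s = 0.8000 ms; t_prop = 50/200000 s = 0.2500 ms; subtotal = 1.0500 ms
End-to-end = 2.4000 + 1.0500 = 3.4500 ms -> 3.450 ms (3 dp)

3.450


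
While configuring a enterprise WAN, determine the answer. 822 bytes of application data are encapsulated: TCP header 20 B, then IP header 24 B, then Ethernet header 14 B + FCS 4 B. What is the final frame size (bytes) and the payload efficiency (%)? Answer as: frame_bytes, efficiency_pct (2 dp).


TCP segment = 822 + 20 = 842 B
IP packet = 842 + 24 = 866 B
Ethernet frame = 866 + 14 + 4 = 884 B
Efficiency = app / frame = 822 / 884 = 0.929864 = 92.9864% -> 92.99% (2 dp)

884, 92.99


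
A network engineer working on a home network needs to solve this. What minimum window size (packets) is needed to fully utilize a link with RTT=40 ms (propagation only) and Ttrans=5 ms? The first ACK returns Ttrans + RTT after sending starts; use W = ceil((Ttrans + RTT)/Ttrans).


Given: Ttrans = 5 ms, RTT = 40 ms (= 2 * Tprop, Tprop = 20 ms)
Time until first ACK returns = Ttrans + RTT = 5 + 40 = 45 ms
Need W * Ttrans >= Ttrans + RTT  ->  W >= (Ttrans + RTT) / Ttrans
(Ttrans + RTT) / Ttrans = 45 / 5 = 9
W_min = ceil(9) = 9

9


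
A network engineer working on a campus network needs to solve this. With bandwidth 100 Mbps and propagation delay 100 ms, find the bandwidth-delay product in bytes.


Given: bandwidth = 100 Mbps, delay = 100 ms
BDP in bits = 100 * 10^6 * 100 / 1000
BDP in bits = 10000000
BDP in bytes = 10000000 / 8 = 1250000

1250000


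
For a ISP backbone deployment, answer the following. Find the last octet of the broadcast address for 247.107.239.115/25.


Given: IP = 247.107.239.115, prefix = /25
Host bits = 32 - 25 = 7
Network last octet = 115 AND mask = 0
Host part size = 2^7 - 1 = 127
Broadcast last octet = 0 OR 127 = 127

127


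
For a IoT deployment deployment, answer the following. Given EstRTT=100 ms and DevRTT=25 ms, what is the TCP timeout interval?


Given: EstRTT = 100 ms, DevRTT = 25 ms
Timeout = EstRTT + 4 * DevRTT
4 * DevRTT = 4 * 25 = 100
Timeout = 100 + 100 = 200 ms

200


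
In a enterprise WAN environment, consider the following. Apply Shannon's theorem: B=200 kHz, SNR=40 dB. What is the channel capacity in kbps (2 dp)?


Given: B = 200 kHz, SNR = 40 dB
SNR linear = 10^(40/10) = 10000
1 + SNR = 10001
log2(10001) = 13.2878566418
C = 200 * 1000 * 13.2878566418 = 2657571.3284 bps
C = 2657.571328 kbps -> 2657.57 kbps (2 dp)

2657.57


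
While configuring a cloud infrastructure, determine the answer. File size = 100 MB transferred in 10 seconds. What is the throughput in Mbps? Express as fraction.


Given: file = 100 MB, time = 10 s
File in Mb = 100 * 8 = 800 Mb
Throughput = 800 / 10 Mbps
Throughput = 80 Mbps

80


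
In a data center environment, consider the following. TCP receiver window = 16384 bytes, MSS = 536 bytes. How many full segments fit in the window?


Given: RWND = 16384 bytes, MSS = 536 bytes
Full segments = floor(RWND / MSS)
Full segments = floor(16384 / 536)
Full segments = floor(30.5672) = 30

30


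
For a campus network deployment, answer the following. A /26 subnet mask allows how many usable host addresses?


Given: subnet mask /26
Host bits = 32 - 26 = 6
Total addresses = 2^6 = 64
Usable hosts = 64 - 2 (network + broadcast) = 62

62


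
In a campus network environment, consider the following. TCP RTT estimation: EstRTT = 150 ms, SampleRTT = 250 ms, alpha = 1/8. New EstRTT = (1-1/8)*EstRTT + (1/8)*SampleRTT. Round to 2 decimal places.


Given: EstRTT = 150 ms, SampleRTT = 250 ms, alpha = 1/8
New EstRTT = (1 - alpha) * EstRTT + alpha * SampleRTT
(7/8) * 150 = 131.25
(1/8) * 250 = 31.25
New EstRTT = 131.25 + 31.25 = 162.5 ms -> 162.50 ms (2 dp)

162.50


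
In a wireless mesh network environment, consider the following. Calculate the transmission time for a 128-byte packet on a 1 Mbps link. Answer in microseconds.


Given: packet = 128 bytes, bandwidth = 1 Mbps
Packet in bits = 128 * 8 = 1024 bits
Bandwidth = 1 * 10^6 = 1000000 bps
Time = 1024 / 1000000 seconds
Time in us = 1024 * 10^6 / 1000000 = 1024

1024


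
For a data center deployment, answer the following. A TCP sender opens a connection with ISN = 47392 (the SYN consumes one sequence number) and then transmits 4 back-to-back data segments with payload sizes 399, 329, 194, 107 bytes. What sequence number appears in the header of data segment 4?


The SYN occupies sequence number ISN = 47392, so the first data byte is ISN + 1 = 47393.
SEQ of data segment i = (ISN + 1) + sum of payload sizes of segments 1..i-1.
Segment 1: SEQ = 47393, payload = 399 bytes
Segment 2: SEQ = 47792, payload = 329 bytes
Segment 3: SEQ = 48121, payload = 194 bytes
Segment 4: SEQ = 48315, payload = 107 bytes
SEQ of segment 4 = 47393 + 399 + 329 + 194 = 48315

48315


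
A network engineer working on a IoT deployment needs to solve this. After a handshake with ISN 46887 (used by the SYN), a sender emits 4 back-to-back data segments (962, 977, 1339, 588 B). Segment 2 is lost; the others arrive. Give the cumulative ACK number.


SYN uses sequence number 46887; first data byte = ISN + 1 = 46888.
Segment 1: SEQ = 46888, len = 962 B, covers [46888, 47849]
Segment 2: SEQ = 47850, len = 977 B, covers [47850, 48826] [LOST]
Segment 3: SEQ = 48827, len = 1339 B, covers [48827, 50165]
Segment 4: SEQ = 50166, len = 588 B, covers [50166, 50753]
In-order data received: bytes [46888, 47849] (segments 1..1).
Segment 2 missing -> gap begins at byte 47850; later segments buffered out of order.
Cumulative ACK = next expected in-order byte = 46888 + 962 = 47850

47850


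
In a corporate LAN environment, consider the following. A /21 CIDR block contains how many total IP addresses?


Given: CIDR prefix /21
Host bits = 32 - 21 = 11
Total addresses = 2^11 = 2048

2048


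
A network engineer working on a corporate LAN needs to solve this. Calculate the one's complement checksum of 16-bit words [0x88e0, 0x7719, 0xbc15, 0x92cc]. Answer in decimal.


Given words: [0x88e0, 0x7719, 0xbc15, 0x92cc]
Step 1: Sum all words
Raw sum = 35040 + 30489 + 48149 + 37580 = 151258
Step 2: Fold carry: (20186 + 2) = 20188
One's complement = ~20188 & 0xFFFF = 45347

45347


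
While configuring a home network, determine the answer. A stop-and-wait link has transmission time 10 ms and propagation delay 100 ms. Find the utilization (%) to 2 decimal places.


Given: Ttrans = 10 ms, Tprop = 100 ms
RTT = 2 * Tprop = 2 * 100 = 200 ms
U = Ttrans / (Ttrans + RTT)
U = 10 / (10 + 200)
U = 10 / 210 = 0.047619
U% = 4.76%

4.76


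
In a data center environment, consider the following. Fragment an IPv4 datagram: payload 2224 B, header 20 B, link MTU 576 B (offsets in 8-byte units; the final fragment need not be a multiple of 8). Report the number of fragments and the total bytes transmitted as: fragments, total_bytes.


Max data per non-final fragment = floor((MTU - header)/8)*8 = floor((576 - 20)/8)*8 = floor(556/8)*8 = 552 B
Final fragment needs no 8-byte alignment: it can carry up to MTU - header = 556 B
Non-final fragments needed = ceil((payload - 556) / 552) = ceil(1668/552) = ceil(3.0217) = 4
Number of fragments = 4 + 1 = 5
Fragment sizes (data): 4 * 552 B + 16 B (last, 16 <= 556 OK)
Total bytes sent = payload + n_frags * header = 2224 + 5*20 = 2224 + 100 = 2324 B

5, 2324


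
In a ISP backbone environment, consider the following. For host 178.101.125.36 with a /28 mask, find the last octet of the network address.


Given: IP = 178.101.125.36, prefix = /28
Subnet mask = 255.255.255.240
Last octet of IP: 36
Last octet of mask: 240
Network last octet = 36 AND 240 = 32

32


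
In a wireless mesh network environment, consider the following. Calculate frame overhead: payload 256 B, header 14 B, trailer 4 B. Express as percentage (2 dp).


Given: payload = 256 B, header = 14 B, trailer = 4 B
Overhead bytes = header + trailer = 14 + 4 = 18
Total frame = payload + overhead = 256 + 18 = 274
Overhead % = 18 / 274 * 100 = 6.5693% -> 6.57% (2 dp)

6.57


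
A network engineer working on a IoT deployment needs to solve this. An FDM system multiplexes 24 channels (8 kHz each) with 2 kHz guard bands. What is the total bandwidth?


Given: 24 channels, 8 kHz each, guard = 2 kHz
Channel bandwidth = 24 * 8 = 192 kHz
Guard bands = 23 gaps * 2 kHz = 46 kHz
Total = 192 + 46 = 238 kHz

238


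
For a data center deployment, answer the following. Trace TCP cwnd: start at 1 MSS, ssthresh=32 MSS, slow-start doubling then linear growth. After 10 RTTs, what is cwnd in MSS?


RTT 0: cwnd = 1 MSS (initial)
RTT 1: cwnd = 2 MSS (slow start, doubled)
RTT 2: cwnd = 4 MSS (slow start, doubled)
RTT 3: cwnd = 8 MSS (slow start, doubled)
RTT 4: cwnd = 16 MSS (slow start, doubled)
RTT 5: cwnd = 32 MSS (slow start, doubled)
RTT 6: cwnd = 33 MSS (congestion avoidance, +1)
RTT 7: cwnd = 34 MSS (congestion avoidance, +1)
RTT 8: cwnd = 35 MSS (congestion avoidance, +1)
RTT 9: cwnd = 36 MSS (congestion avoidance, +1)
RTT 10: cwnd = 37 MSS (congestion avoidance, +1)

37


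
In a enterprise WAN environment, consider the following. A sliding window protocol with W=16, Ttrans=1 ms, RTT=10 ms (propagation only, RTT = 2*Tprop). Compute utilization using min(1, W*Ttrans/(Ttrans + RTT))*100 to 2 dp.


Given: W = 16, Ttrans = 1 ms, RTT = 10 ms (= 2 * Tprop, Tprop = 5 ms)
Cycle time = Ttrans + RTT = 1 + 10 = 11 ms (first packet sent until its ACK returns)
W * Ttrans = 16 * 1 = 16 ms of sending per cycle
W * Ttrans / (Ttrans + RTT) = 16 / 11 = 1.454545
U = min(1, 1.454545) = 1.000000
U% = 100.00%

100.00


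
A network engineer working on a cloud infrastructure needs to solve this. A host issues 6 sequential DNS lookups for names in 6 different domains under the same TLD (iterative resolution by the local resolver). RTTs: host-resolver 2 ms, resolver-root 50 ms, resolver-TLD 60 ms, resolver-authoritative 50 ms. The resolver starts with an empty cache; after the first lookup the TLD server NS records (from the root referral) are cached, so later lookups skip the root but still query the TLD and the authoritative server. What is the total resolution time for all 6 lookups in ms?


Lookup 1 (cold cache): local + root + TLD + auth = 2 + 50 + 60 + 50 = 162 ms
Lookups 2..6 (TLD NS cached -> skip root; new domain -> still ask TLD and auth): local + TLD + auth = 2 + 60 + 50 = 112 ms each
Remaining 5 lookups: 5 * 112 = 560 ms
Total = 162 + 560 = 722 ms

722


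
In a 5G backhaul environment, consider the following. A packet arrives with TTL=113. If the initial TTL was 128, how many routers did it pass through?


Given: initial TTL = 128, received TTL = 113
Hops = initial TTL - received TTL
Hops = 128 - 113 = 15

15


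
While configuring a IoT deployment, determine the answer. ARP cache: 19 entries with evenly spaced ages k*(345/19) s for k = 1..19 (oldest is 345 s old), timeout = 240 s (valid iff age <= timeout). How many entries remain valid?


Ages are k * 345/19 s for k = 1..19 (spacing = 18.1579 s).
Entry k is valid iff k * 345/19 <= 240 iff k <= 19 * 240 / 345 = 13.2174
n_valid = floor(13.2174) = 13
(n_stale = 19 - 13 = 6)

13


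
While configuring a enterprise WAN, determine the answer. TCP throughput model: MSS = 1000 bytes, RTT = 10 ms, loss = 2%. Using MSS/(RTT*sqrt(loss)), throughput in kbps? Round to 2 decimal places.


Given: MSS = 1000 bytes, RTT = 10 ms, loss = 2%
RTT in seconds = 10 / 1000 = 0.01
Loss rate = 2% = 0.02
sqrt(loss) = sqrt(0.02) = 0.141421356237
Throughput (bytes/s) = 1000 / (0.01 * 0.141421356237) = 707106.7812
Throughput (kbps) = 707106.7812 * 8 / 1000 = 5656.854249 -> 5656.85 kbps (2 dp)

5656.85


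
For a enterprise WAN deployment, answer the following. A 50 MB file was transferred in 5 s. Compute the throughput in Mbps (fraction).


Given: file = 50 MB, time = 5 s
File in Mb = 50 * 8 = 400 Mb
Throughput = 400 / 5 Mbps
Throughput = 80 Mbps

80


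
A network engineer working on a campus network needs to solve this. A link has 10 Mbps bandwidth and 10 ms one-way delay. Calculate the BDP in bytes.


Given: bandwidth = 10 Mbps, delay = 10 ms
BDP in bits = 10 * 10^6 * 10 / 1000
BDP in bits = 100000
BDP in bytes = 100000 / 8 = 12500

12500


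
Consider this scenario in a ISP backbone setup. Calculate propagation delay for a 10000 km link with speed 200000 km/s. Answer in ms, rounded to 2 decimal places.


Given: distance = 10000 km, speed = 200000 km/s
Delay = distance / speed = 10000 / 200000 seconds
Delay in ms = 10000 * 1000 / 200000
Delay = 50.0000 ms
Rounded to 2 dp = 50.00 ms

50.00


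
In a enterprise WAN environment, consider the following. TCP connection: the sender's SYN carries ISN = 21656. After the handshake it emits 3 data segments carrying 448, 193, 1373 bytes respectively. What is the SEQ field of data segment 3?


The SYN occupies sequence number ISN = 21656, so the first data byte is ISN + 1 = 21657.
SEQ of data segment i = (ISN + 1) + sum of payload sizes of segments 1..i-1.
Segment 1: SEQ = 21657, payload = 448 bytes
Segment 2: SEQ = 22105, payload = 193 bytes
Segment 3: SEQ = 22298, payload = 1373 bytes
SEQ of segment 3 = 21657 + 448 + 193 = 22298

22298


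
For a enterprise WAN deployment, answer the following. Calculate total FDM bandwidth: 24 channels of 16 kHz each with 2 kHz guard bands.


Given: 24 channels, 16 kHz each, guard = 2 kHz
Channel bandwidth = 24 * 16 = 384 kHz
Guard bands = 23 gaps * 2 kHz = 46 kHz
Total = 384 + 46 = 430 kHz

430


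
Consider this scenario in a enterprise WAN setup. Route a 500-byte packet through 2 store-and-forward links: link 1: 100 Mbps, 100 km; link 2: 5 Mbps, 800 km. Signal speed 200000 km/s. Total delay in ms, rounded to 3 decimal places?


Packet = 500 bytes = 4000 bits. Store-and-forward: sum (t_trans + t_prop) per link.
Link 1: t_trans = 4000/(100*10^6) s = 0.0400 ms; t_prop = 100/200000 s = 0.5000 ms; subtotal = 0.5400 ms
Link 2: t_trans = 4000/(5*10^6) s = 0.8000 ms; t_prop = 800/200000 s = 4.0000 ms; subtotal = 4.8000 ms
End-to-end = 0.5400 + 4.8000 = 5.3400 ms -> 5.340 ms (3 dp)

5.340


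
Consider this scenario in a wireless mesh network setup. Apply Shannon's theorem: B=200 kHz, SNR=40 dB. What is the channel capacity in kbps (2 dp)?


Given: B = 200 kHz, SNR = 40 dB
SNR linear = 10^(40/10) = 10000
1 + SNR = 10001
log2(10001) = 13.2878566418
C = 200 * 1000 * 13.2878566418 = 2657571.3284 bps
C = 2657.571328 kbps -> 2657.57 kbps (2 dp)

2657.57


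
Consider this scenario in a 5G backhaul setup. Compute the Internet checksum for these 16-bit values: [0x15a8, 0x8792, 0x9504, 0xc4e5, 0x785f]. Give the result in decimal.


Given words: [0x15a8, 0x8792, 0x9504, 0xc4e5, 0x785f]
Step 1: Sum all words
Raw sum = 5544 + 34706 + 38148 + 50405 + 30815 = 159618
Step 2: Fold carry: (28546 + 2) = 28548
One's complement = ~28548 & 0xFFFF = 36987

36987


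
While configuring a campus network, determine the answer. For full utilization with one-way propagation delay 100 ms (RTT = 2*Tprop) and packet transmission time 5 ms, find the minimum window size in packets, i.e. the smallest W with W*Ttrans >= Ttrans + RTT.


Given: Ttrans = 5 ms, RTT = 200 ms (= 2 * Tprop, Tprop = 100 ms)
Time until first ACK returns = Ttrans + RTT = 5 + 200 = 205 ms
Need W * Ttrans >= Ttrans + RTT  ->  W >= (Ttrans + RTT) / Ttrans
(Ttrans + RTT) / Ttrans = 205 / 5 = 41
W_min = ceil(41) = 41

41


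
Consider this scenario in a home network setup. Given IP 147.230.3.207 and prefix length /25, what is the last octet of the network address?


Given: IP = 147.230.3.207, prefix = /25
Subnet mask = 255.255.255.128
Last octet of IP: 207
Last octet of mask: 128
Network last octet = 207 AND 128 = 128

128


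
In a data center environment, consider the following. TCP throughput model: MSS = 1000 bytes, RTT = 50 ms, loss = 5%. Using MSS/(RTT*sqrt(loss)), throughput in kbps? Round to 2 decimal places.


Given: MSS = 1000 bytes, RTT = 50 ms, loss = 5%
RTT in seconds = 50 / 1000 = 0.05
Loss rate = 5% = 0.05
sqrt(loss) = sqrt(0.05) = 0.223606797750
Throughput (bytes/s) = 1000 / (0.05 * 0.223606797750) = 89442.7191
Throughput (kbps) = 89442.7191 * 8 / 1000 = 715.541753 -> 715.54 kbps (2 dp)

715.54


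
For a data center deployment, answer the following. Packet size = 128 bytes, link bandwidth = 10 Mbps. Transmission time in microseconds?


Given: packet = 128 bytes, bandwidth = 10 Mbps
Packet in bits = 128 * 8 = 1024 bits
Bandwidth = 10 * 10^6 = 10000000 bps
Time = 1024 / 10000000 seconds
Time in us = 1024 * 10^6 / 10000000 = 102.4

102.4


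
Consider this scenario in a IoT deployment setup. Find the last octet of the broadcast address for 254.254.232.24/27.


Given: IP = 254.254.232.24, prefix = /27
Host bits = 32 - 27 = 5
Network last octet = 24 AND mask = 0
Host part size = 2^5 - 1 = 31
Broadcast last octet = 0 OR 31 = 31

31


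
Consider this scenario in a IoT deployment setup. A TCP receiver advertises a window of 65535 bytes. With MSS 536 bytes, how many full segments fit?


Given: RWND = 65535 bytes, MSS = 536 bytes
Full segments = floor(RWND / MSS)
Full segments = floor(65535 / 536)
Full segments = floor(122.2668) = 122

122


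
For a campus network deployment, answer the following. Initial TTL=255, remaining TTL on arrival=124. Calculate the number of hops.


Given: initial TTL = 255, received TTL = 124
Hops = initial TTL - received TTL
Hops = 255 - 124 = 131

131


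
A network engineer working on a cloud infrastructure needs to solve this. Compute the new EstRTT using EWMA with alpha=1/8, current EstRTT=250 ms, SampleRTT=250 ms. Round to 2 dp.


Given: EstRTT = 250 ms, SampleRTT = 250 ms, alpha = 1/8
New EstRTT = (1 - alpha) * EstRTT + alpha * SampleRTT
(7/8) * 250 = 218.75
(1/8) * 250 = 31.25
New EstRTT = 218.75 + 31.25 = 250 ms -> 250.00 ms (2 dp)

250.00


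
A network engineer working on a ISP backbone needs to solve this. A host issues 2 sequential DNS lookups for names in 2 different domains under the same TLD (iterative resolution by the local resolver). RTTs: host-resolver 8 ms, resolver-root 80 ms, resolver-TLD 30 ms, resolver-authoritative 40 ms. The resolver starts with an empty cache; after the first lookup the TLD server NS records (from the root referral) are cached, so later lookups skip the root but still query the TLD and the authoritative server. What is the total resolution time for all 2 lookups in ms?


Lookup 1 (cold cache): local + root + TLD + auth = 8 + 80 + 30 + 40 = 158 ms
Lookups 2..2 (TLD NS cached -> skip root; new domain -> still ask TLD and auth): local + TLD + auth = 8 + 30 + 40 = 78 ms each
Remaining 1 lookups: 1 * 78 = 78 ms
Total = 158 + 78 = 236 ms

236


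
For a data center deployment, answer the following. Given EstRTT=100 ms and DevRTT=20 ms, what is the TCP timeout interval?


Given: EstRTT = 100 ms, DevRTT = 20 ms
Timeout = EstRTT + 4 * DevRTT
4 * DevRTT = 4 * 20 = 80
Timeout = 100 + 80 = 180 ms

180


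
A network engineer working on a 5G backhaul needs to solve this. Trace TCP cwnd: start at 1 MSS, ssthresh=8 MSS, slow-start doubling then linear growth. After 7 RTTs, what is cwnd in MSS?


RTT 0: cwnd = 1 MSS (initial)
RTT 1: cwnd = 2 MSS (slow start, doubled)
RTT 2: cwnd = 4 MSS (slow start, doubled)
RTT 3: cwnd = 8 MSS (slow start, doubled)
RTT 4: cwnd = 9 MSS (congestion avoidance, +1)
RTT 5: cwnd = 10 MSS (congestion avoidance, +1)
RTT 6: cwnd = 11 MSS (congestion avoidance, +1)
RTT 7: cwnd = 12 MSS (congestion avoidance, +1)

12


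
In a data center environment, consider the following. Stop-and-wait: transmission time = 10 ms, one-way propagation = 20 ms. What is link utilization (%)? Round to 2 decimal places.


Given: Ttrans = 10 ms, Tprop = 20 ms
RTT = 2 * Tprop = 2 * 20 = 40 ms
U = Ttrans / (Ttrans + RTT)
U = 10 / (10 + 40)
U = 10 / 50 = 0.2
U% = 20.00%

20.00


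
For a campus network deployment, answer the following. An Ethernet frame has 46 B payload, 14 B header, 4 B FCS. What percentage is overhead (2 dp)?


Given: payload = 46 B, header = 14 B, trailer = 4 B
Overhead bytes = header + trailer = 14 + 4 = 18
Total frame = payload + overhead = 46 + 18 = 64
Overhead % = 18 / 64 * 100 = 28.1250% -> 28.13% (2 dp)

28.13


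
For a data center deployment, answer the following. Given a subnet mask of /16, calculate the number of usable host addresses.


Given: subnet mask /16
Host bits = 32 - 16 = 16
Total addresses = 2^16 = 65536
Usable hosts = 65536 - 2 (network + broadcast) = 65534

65534


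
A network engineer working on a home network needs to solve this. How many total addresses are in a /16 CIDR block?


Given: CIDR prefix /16
Host bits = 32 - 16 = 16
Total addresses = 2^16 = 65536

65536


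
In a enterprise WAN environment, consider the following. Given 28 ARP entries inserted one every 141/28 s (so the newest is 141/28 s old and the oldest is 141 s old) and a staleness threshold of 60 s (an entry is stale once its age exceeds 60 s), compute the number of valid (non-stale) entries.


Ages are k * 141/28 s for k = 1..28 (spacing = 5.0357 s).
Entry k is valid iff k * 141/28 <= 60 iff k <= 28 * 60 / 141 = 11.9149
n_valid = floor(11.9149) = 11
(n_stale = 28 - 11 = 17)

11


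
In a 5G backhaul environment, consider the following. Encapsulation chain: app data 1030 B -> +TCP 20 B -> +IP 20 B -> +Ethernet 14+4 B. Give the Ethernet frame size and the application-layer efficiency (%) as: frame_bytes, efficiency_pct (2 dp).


TCP segment = 1030 + 20 = 1050 B
IP packet = 1050 + 20 = 1070 B
Ethernet frame = 1070 + 14 + 4 = 1088 B
Efficiency = app / frame = 1030 / 1088 = 0.946691 = 94.6691% -> 94.67% (2 dp)

1088, 94.67


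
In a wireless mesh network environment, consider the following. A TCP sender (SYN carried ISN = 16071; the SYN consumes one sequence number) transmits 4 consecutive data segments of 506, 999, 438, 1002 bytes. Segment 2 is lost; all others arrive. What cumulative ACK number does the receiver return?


SYN uses sequence number 16071; first data byte = ISN + 1 = 16072.
Segment 1: SEQ = 16072, len = 506 B, covers [16072, 16577]
Segment 2: SEQ = 16578, len = 999 B, covers [16578, 17576] [LOST]
Segment 3: SEQ = 17577, len = 438 B, covers [17577, 18014]
Segment 4: SEQ = 18015, len = 1002 B, covers [18015, 19016]
In-order data received: bytes [16072, 16577] (segments 1..1).
Segment 2 missing -> gap begins at byte 16578; later segments buffered out of order.
Cumulative ACK = next expected in-order byte = 16072 + 506 = 16578

16578


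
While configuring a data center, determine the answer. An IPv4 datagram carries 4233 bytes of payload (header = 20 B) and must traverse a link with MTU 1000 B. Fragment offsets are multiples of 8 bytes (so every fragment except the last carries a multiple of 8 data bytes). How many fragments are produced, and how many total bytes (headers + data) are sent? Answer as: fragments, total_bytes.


Max data per non-final fragment = floor((MTU - header)/8)*8 = floor((1000 - 20)/8)*8 = floor(980/8)*8 = 976 B
Final fragment needs no 8-byte alignment: it can carry up to MTU - header = 980 B
Non-final fragments needed = ceil((payload - 980) / 976) = ceil(3253/976) = ceil(3.3330) = 4
Number of fragments = 4 + 1 = 5
Fragment sizes (data): 4 * 976 B + 329 B (last, 329 <= 980 OK)
Total bytes sent = payload + n_frags * header = 4233 + 5*20 = 4233 + 100 = 4333 B

5, 4333


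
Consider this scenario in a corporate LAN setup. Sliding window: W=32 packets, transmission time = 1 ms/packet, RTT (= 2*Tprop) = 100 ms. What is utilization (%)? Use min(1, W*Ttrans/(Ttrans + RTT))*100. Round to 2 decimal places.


Given: W = 32, Ttrans = 1 ms, RTT = 100 ms (= 2 * Tprop, Tprop = 50 ms)
Cycle time = Ttrans + RTT = 1 + 100 = 101 ms (first packet sent until its ACK returns)
W * Ttrans = 32 * 1 = 32 ms of sending per cycle
W * Ttrans / (Ttrans + RTT) = 32 / 101 = 0.316832
U = min(1, 0.316832) = 0.316832
U% = 31.68%

31.68


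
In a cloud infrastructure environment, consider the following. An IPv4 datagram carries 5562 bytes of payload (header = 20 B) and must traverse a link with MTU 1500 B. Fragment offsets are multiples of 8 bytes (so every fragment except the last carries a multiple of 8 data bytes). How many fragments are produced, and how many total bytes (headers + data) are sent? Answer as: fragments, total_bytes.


Max data per non-final fragment = floor((MTU - header)/8)*8 = floor((1500 - 20)/8)*8 = floor(1480/8)*8 = 1480 B
Final fragment needs no 8-byte alignment: it can carry up to MTU - header = 1480 B
Non-final fragments needed = ceil((payload - 1480) / 1480) = ceil(4082/1480) = ceil(2.7581) = 3
Number of fragments = 3 + 1 = 4
Fragment sizes (data): 3 * 1480 B + 1122 B (last, 1122 <= 1480 OK)
Total bytes sent = payload + n_frags * header = 5562 + 4*20 = 5562 + 80 = 5642 B

4, 5642


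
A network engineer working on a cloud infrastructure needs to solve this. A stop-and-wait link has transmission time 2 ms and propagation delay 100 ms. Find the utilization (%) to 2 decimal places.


Given: Ttrans = 2 ms, Tprop = 100 ms
RTT = 2 * Tprop = 2 * 100 = 200 ms
U = Ttrans / (Ttrans + RTT)
U = 2 / (2 + 200)
U = 2 / 202 = 0.009901
U% = 0.99%

0.99


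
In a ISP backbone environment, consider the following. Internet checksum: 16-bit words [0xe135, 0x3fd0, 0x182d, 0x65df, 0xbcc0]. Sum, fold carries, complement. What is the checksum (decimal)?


Given words: [0xe135, 0x3fd0, 0x182d, 0x65df, 0xbcc0]
Step 1: Sum all words
Raw sum = 57653 + 16336 + 6189 + 26079 + 48320 = 154577
Step 2: Fold carry: (23505 + 2) = 23507
One's complement = ~23507 & 0xFFFF = 42028

42028


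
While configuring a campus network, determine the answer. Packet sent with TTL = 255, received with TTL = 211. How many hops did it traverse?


Given: initial TTL = 255, received TTL = 211
Hops = initial TTL - received TTL
Hops = 255 - 211 = 44

44


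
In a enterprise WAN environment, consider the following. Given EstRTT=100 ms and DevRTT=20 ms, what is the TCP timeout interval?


Given: EstRTT = 100 ms, DevRTT = 20 ms
Timeout = EstRTT + 4 * DevRTT
4 * DevRTT = 4 * 20 = 80
Timeout = 100 + 80 = 180 ms

180


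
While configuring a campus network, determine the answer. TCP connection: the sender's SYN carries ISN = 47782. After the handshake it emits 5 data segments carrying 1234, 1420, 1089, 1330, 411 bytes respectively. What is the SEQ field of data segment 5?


The SYN occupies sequence number ISN = 47782, so the first data byte is ISN + 1 = 47783.
SEQ of data segment i = (ISN + 1) + sum of payload sizes of segments 1..i-1.
Segment 1: SEQ = 47783, payload = 1234 bytes
Segment 2: SEQ = 49017, payload = 1420 bytes
Segment 3: SEQ = 50437, payload = 1089 bytes
Segment 4: SEQ = 51526, payload = 1330 bytes
Segment 5: SEQ = 52856, payload = 411 bytes
SEQ of segment 5 = 47783 + 1234 + 1420 + 1089 + 1330 = 52856

52856


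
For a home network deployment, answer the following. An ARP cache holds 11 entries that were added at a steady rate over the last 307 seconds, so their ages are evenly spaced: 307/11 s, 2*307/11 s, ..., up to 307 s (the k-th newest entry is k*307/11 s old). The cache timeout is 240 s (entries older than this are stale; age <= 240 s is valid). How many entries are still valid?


Ages are k * 307/11 s for k = 1..11 (spacing = 27.9091 s).
Entry k is valid iff k * 307/11 <= 240 iff k <= 11 * 240 / 307 = 8.5993
n_valid = floor(8.5993) = 8
(n_stale = 11 - 8 = 3)

8


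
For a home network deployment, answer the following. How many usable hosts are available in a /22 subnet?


Given: subnet mask /22
Host bits = 32 - 22 = 10
Total addresses = 2^10 = 1024
Usable hosts = 1024 - 2 (network + broadcast) = 1022

1022


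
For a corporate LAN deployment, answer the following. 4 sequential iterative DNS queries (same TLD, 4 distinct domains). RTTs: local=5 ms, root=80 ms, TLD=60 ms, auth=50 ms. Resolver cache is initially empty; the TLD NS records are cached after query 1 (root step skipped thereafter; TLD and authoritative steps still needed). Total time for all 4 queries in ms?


Lookup 1 (cold cache): local + root + TLD + auth = 5 + 80 + 60 + 50 = 195 ms
Lookups 2..4 (TLD NS cached -> skip root; new domain -> still ask TLD and auth): local + TLD + auth = 5 + 60 + 50 = 115 ms each
Remaining 3 lookups: 3 * 115 = 345 ms
Total = 195 + 345 = 540 ms

540


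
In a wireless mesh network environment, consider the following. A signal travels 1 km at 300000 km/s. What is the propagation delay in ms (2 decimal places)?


Given: distance = 1 km, speed = 300000 km/s
Delay = distance / speed = 1 / 300000 seconds
Delay in ms = 1 * 1000 / 300000
Delay = 0.0033 ms
Rounded to 2 dp = 0.00 ms

0.00


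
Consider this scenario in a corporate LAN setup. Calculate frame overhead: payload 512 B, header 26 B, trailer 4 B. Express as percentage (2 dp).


Given: payload = 512 B, header = 26 B, trailer = 4 B
Overhead bytes = header + trailer = 26 + 4 = 30
Total frame = payload + overhead = 512 + 30 = 542
Overhead % = 30 / 542 * 100 = 5.5351% -> 5.54% (2 dp)

5.54


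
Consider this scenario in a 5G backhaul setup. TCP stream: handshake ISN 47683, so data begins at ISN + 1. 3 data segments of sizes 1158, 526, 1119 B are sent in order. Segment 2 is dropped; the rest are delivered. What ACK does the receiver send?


SYN uses sequence number 47683; first data byte = ISN + 1 = 47684.
Segment 1: SEQ = 47684, len = 1158 B, covers [47684, 48841]
Segment 2: SEQ = 48842, len = 526 B, covers [48842, 49367] [LOST]
Segment 3: SEQ = 49368, len = 1119 B, covers [49368, 50486]
In-order data received: bytes [47684, 48841] (segments 1..1).
Segment 2 missing -> gap begins at byte 48842; later segments buffered out of order.
Cumulative ACK = next expected in-order byte = 47684 + 1158 = 48842

48842


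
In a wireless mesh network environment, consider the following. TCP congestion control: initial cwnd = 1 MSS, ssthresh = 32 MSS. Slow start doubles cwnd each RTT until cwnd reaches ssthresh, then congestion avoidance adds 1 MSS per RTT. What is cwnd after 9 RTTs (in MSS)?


RTT 0: cwnd = 1 MSS (initial)
RTT 1: cwnd = 2 MSS (slow start, doubled)
RTT 2: cwnd = 4 MSS (slow start, doubled)
RTT 3: cwnd = 8 MSS (slow start, doubled)
RTT 4: cwnd = 16 MSS (slow start, doubled)
RTT 5: cwnd = 32 MSS (slow start, doubled)
RTT 6: cwnd = 33 MSS (congestion avoidance, +1)
RTT 7: cwnd = 34 MSS (congestion avoidance, +1)
RTT 8: cwnd = 35 MSS (congestion avoidance, +1)
RTT 9: cwnd = 36 MSS (congestion avoidance, +1)

36


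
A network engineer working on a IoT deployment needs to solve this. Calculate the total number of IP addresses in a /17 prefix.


Given: CIDR prefix /17
Host bits = 32 - 17 = 15
Total addresses = 2^15 = 32768

32768


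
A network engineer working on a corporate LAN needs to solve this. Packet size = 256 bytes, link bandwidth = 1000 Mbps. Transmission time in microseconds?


Given: packet = 256 bytes, bandwidth = 1000 Mbps
Packet in bits = 256 * 8 = 2048 bits
Bandwidth = 1000 * 10^6 = 1000000000 bps
Time = 2048 / 1000000000 seconds
Time in us = 2048 * 10^6 / 1000000000 = 2.048

2.048


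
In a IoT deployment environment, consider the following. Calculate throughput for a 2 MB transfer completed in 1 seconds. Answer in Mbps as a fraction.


Given: file = 2 MB, time = 1 s
File in Mb = 2 * 8 = 16 Mb
Throughput = 16 / 1 Mbps
Throughput = 16 Mbps

16


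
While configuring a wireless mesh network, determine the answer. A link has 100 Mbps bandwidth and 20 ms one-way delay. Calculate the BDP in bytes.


Given: bandwidth = 100 Mbps, delay = 20 ms
BDP in bits = 100 * 10^6 * 20 / 1000
BDP in bits = 2000000
BDP in bytes = 2000000 / 8 = 250000

250000


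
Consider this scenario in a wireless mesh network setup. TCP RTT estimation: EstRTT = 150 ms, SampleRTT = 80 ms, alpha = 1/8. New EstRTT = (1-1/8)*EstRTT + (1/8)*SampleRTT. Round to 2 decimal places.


Given: EstRTT = 150 ms, SampleRTT = 80 ms, alpha = 1/8
New EstRTT = (1 - alpha) * EstRTT + alpha * SampleRTT
(7/8) * 150 = 131.25
(1/8) * 80 = 10
New EstRTT = 131.25 + 10 = 141.25 ms -> 141.25 ms (2 dp)

141.25


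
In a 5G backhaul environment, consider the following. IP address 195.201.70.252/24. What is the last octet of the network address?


Given: IP = 195.201.70.252, prefix = /24
Subnet mask = 255.255.255.0
Last octet of IP: 252
Last octet of mask: 0
Network last octet = 252 AND 0 = 0

0


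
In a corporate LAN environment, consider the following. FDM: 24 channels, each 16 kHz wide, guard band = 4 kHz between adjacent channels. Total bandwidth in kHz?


Given: 24 channels, 16 kHz each, guard = 4 kHz
Channel bandwidth = 24 * 16 = 384 kHz
Guard bands = 23 gaps * 4 kHz = 92 kHz
Total = 384 + 92 = 476 kHz

476


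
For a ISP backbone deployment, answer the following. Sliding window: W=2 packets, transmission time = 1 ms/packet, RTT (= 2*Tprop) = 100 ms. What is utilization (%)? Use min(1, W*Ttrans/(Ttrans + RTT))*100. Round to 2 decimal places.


Given: W = 2, Ttrans = 1 ms, RTT = 100 ms (= 2 * Tprop, Tprop = 50 ms)
Cycle time = Ttrans + RTT = 1 + 100 = 101 ms (first packet sent until its ACK returns)
W * Ttrans = 2 * 1 = 2 ms of sending per cycle
W * Ttrans / (Ttrans + RTT) = 2 / 101 = 0.019802
U = min(1, 0.019802) = 0.019802
U% = 1.98%

1.98


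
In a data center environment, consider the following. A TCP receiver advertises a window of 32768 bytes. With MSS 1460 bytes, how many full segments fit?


Given: RWND = 32768 bytes, MSS = 1460 bytes
Full segments = floor(RWND / MSS)
Full segments = floor(32768 / 1460)
Full segments = floor(22.4438) = 22

22


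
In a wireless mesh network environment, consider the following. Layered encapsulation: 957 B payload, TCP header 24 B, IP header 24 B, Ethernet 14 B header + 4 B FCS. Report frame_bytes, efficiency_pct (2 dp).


TCP segment = 957 + 24 = 981 B
IP packet = 981 + 24 = 1005 B
Ethernet frame = 1005 + 14 + 4 = 1023 B
Efficiency = app / frame = 957 / 1023 = 0.935484 = 93.5484% -> 93.55% (2 dp)

1023, 93.55
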